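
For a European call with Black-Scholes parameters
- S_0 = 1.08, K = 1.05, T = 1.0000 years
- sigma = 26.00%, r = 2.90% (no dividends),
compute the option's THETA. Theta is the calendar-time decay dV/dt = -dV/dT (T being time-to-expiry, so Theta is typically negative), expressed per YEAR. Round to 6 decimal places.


d1 = 0.3498879883; d2 = 0.0898879883
phi(d1) = 0.3752550558; exp(-qT) = 1.0000000000; exp(-rT) = 0.9714164645
Theta = -S*exp(-qT)*phi(d1)*sigma/(2*sqrt(T)) - r*K*exp(-rT)*N(d2) + q*S*exp(-qT)*N(d1)
N(d1) = 0.6367886191; N(d2) = 0.5358118868; sqrt(T) = 1.0000000000
Term 1 = -1.0800 * 1.0000000000 * 0.3752550558 * 0.2600 / (2 * 1.0000000000) = -0.0526858098
Term 2 = -0.0290 * 1.0500 * 0.9714164645 * 0.5358118868 = -0.0158491181
Term 3 = 0 (no dividend yield, q = 0)
Theta = -0.0526858098 + (-0.0158491181) + (0.0000000000) = -0.068535

Answer: Theta = -0.068535


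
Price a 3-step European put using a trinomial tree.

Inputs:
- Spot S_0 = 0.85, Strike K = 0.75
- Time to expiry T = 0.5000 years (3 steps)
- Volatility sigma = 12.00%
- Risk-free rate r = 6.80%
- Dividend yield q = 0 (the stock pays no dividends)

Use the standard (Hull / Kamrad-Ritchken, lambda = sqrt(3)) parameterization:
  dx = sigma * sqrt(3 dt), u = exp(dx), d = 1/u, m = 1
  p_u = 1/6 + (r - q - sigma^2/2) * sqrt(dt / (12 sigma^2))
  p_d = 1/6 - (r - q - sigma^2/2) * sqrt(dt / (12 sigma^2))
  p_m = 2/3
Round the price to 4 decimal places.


Answer: Price = V(0,0) = 0.0008

Derivation:
dt = T/N = 0.166667; dx = sigma*sqrt(3*dt) = 0.084853
u = exp(dx) = 1.088557; d = 1/u = 0.918647
p_u = 0.226378, p_m = 0.666667, p_d = 0.106955
Discount per step: exp(-r*dt) = 0.988731
Stock lattice S(k, j) with j the centered position index:
  k=0: S(0,+0) = 0.8500
  k=1: S(1,-1) = 0.7809; S(1,+0) = 0.8500; S(1,+1) = 0.9253
  k=2: S(2,-2) = 0.7173; S(2,-1) = 0.7809; S(2,+0) = 0.8500; S(2,+1) = 0.9253; S(2,+2) = 1.0072
  k=3: S(3,-3) = 0.6590; S(3,-2) = 0.7173; S(3,-1) = 0.7809; S(3,+0) = 0.8500; S(3,+1) = 0.9253; S(3,+2) = 1.0072; S(3,+3) = 1.0964
Terminal payoffs V(N, j) = max(K - S_T, 0):
  V(3,-3) = 0.091030; V(3,-2) = 0.032674; V(3,-1) = 0.000000; V(3,+0) = 0.000000; V(3,+1) = 0.000000; V(3,+2) = 0.000000; V(3,+3) = 0.000000
Backward induction: V(k, j) = exp(-r*dt) * [p_u * V(k+1, j+1) + p_m * V(k+1, j) + p_d * V(k+1, j-1)]
  V(2,-2) = exp(-r*dt) * [p_u*0.000000 + p_m*0.032674 + p_d*0.091030] = 0.031163
  V(2,-1) = exp(-r*dt) * [p_u*0.000000 + p_m*0.000000 + p_d*0.032674] = 0.003455
  V(2,+0) = exp(-r*dt) * [p_u*0.000000 + p_m*0.000000 + p_d*0.000000] = 0.000000
  V(2,+1) = exp(-r*dt) * [p_u*0.000000 + p_m*0.000000 + p_d*0.000000] = 0.000000
  V(2,+2) = exp(-r*dt) * [p_u*0.000000 + p_m*0.000000 + p_d*0.000000] = 0.000000
  V(1,-1) = exp(-r*dt) * [p_u*0.000000 + p_m*0.003455 + p_d*0.031163] = 0.005573
  V(1,+0) = exp(-r*dt) * [p_u*0.000000 + p_m*0.000000 + p_d*0.003455] = 0.000365
  V(1,+1) = exp(-r*dt) * [p_u*0.000000 + p_m*0.000000 + p_d*0.000000] = 0.000000
  V(0,+0) = exp(-r*dt) * [p_u*0.000000 + p_m*0.000365 + p_d*0.005573] = 0.000830


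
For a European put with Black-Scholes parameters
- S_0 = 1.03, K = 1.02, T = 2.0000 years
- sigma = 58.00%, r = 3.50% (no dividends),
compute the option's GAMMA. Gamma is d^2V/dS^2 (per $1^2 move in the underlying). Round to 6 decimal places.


Answer: Gamma = 0.415178

Derivation:
d1 = 0.5073566437; d2 = -0.3128872225
phi(d1) = 0.3507632042; exp(-qT) = 1.0000000000; exp(-rT) = 0.9323938199
Gamma = exp(-qT) * phi(d1) / (S * sigma * sqrt(T)) = 1.0000000000 * 0.3507632042 / (1.0300 * 0.5800 * 1.4142135624) = 0.415178


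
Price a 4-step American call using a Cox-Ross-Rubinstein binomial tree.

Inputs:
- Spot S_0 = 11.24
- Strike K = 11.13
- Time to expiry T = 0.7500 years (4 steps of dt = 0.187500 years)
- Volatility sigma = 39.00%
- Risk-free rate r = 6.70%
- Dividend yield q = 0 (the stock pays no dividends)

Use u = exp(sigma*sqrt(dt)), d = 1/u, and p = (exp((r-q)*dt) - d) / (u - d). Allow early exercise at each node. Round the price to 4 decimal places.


Answer: Price = V(0,0) = 1.7439

Derivation:
dt = T/N = 0.187500
u = exp(sigma*sqrt(dt)) = 1.183972; d = 1/u = 0.844615
p = (exp((r-q)*dt) - d) / (u - d) = 0.495133
Discount per step: exp(-r*dt) = 0.987516
Stock lattice S(k, i) with i counting down-moves:
  k=0: S(0,0) = 11.2400
  k=1: S(1,0) = 13.3078; S(1,1) = 9.4935
  k=2: S(2,0) = 15.7561; S(2,1) = 11.2400; S(2,2) = 8.0183
  k=3: S(3,0) = 18.6548; S(3,1) = 13.3078; S(3,2) = 9.4935; S(3,3) = 6.7724
  k=4: S(4,0) = 22.0868; S(4,1) = 15.7561; S(4,2) = 11.2400; S(4,3) = 8.0183; S(4,4) = 5.7201
Terminal payoffs V(N, i) = max(S_T - K, 0):
  V(4,0) = 10.956767; V(4,1) = 4.626118; V(4,2) = 0.110000; V(4,3) = 0.000000; V(4,4) = 0.000000
Backward induction: V(k, i) = exp(-r*dt) * [p * V(k+1, i) + (1-p) * V(k+1, i+1)]; then take max(V_cont, immediate exercise) for American.
  V(3,0) = exp(-r*dt) * [p*10.956767 + (1-p)*4.626118] = 7.663750; exercise = 7.524804; V(3,0) = max -> 7.663750
  V(3,1) = exp(-r*dt) * [p*4.626118 + (1-p)*0.110000] = 2.316792; exercise = 2.177846; V(3,1) = max -> 2.316792
  V(3,2) = exp(-r*dt) * [p*0.110000 + (1-p)*0.000000] = 0.053785; exercise = 0.000000; V(3,2) = max -> 0.053785
  V(3,3) = exp(-r*dt) * [p*0.000000 + (1-p)*0.000000] = 0.000000; exercise = 0.000000; V(3,3) = max -> 0.000000
  V(2,0) = exp(-r*dt) * [p*7.663750 + (1-p)*2.316792] = 4.902276; exercise = 4.626118; V(2,0) = max -> 4.902276
  V(2,1) = exp(-r*dt) * [p*2.316792 + (1-p)*0.053785] = 1.159616; exercise = 0.110000; V(2,1) = max -> 1.159616
  V(2,2) = exp(-r*dt) * [p*0.053785 + (1-p)*0.000000] = 0.026298; exercise = 0.000000; V(2,2) = max -> 0.026298
  V(1,0) = exp(-r*dt) * [p*4.902276 + (1-p)*1.159616] = 2.975120; exercise = 2.177846; V(1,0) = max -> 2.975120
  V(1,1) = exp(-r*dt) * [p*1.159616 + (1-p)*0.026298] = 0.580108; exercise = 0.000000; V(1,1) = max -> 0.580108
  V(0,0) = exp(-r*dt) * [p*2.975120 + (1-p)*0.580108] = 1.743912; exercise = 0.110000; V(0,0) = max -> 1.743912


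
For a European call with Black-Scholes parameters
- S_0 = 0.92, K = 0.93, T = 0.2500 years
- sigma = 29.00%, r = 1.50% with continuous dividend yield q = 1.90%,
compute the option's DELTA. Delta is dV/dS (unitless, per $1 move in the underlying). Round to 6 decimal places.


Answer: Delta = 0.494075

Derivation:
d1 = -0.0089545938; d2 = -0.1539545938
phi(d1) = 0.3989262862; exp(-qT) = 0.9952612634; exp(-rT) = 0.9962570225
N(d1) = 0.4964276817
Delta = exp(-qT) * N(d1) = 0.9952612634 * 0.4964276817 = 0.494075


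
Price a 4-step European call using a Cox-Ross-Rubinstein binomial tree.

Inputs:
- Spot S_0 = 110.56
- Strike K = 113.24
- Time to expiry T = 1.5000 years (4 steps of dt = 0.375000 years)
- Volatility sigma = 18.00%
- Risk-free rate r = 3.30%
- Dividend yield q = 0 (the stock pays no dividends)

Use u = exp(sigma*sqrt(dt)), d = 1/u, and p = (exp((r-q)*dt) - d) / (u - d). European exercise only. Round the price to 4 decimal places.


dt = T/N = 0.375000
u = exp(sigma*sqrt(dt)) = 1.116532; d = 1/u = 0.895631
p = (exp((r-q)*dt) - d) / (u - d) = 0.528840
Discount per step: exp(-r*dt) = 0.987701
Stock lattice S(k, i) with i counting down-moves:
  k=0: S(0,0) = 110.5600
  k=1: S(1,0) = 123.4437; S(1,1) = 99.0209
  k=2: S(2,0) = 137.8288; S(2,1) = 110.5600; S(2,2) = 88.6862
  k=3: S(3,0) = 153.8902; S(3,1) = 123.4437; S(3,2) = 99.0209; S(3,3) = 79.4301
  k=4: S(4,0) = 171.8233; S(4,1) = 137.8288; S(4,2) = 110.5600; S(4,3) = 88.6862; S(4,4) = 71.1400
Terminal payoffs V(N, i) = max(S_T - K, 0):
  V(4,0) = 58.583281; V(4,1) = 24.588814; V(4,2) = 0.000000; V(4,3) = 0.000000; V(4,4) = 0.000000
Backward induction: V(k, i) = exp(-r*dt) * [p * V(k+1, i) + (1-p) * V(k+1, i+1)].
  V(3,0) = exp(-r*dt) * [p*58.583281 + (1-p)*24.588814] = 42.042927
  V(3,1) = exp(-r*dt) * [p*24.588814 + (1-p)*0.000000] = 12.843616
  V(3,2) = exp(-r*dt) * [p*0.000000 + (1-p)*0.000000] = 0.000000
  V(3,3) = exp(-r*dt) * [p*0.000000 + (1-p)*0.000000] = 0.000000
  V(2,0) = exp(-r*dt) * [p*42.042927 + (1-p)*12.843616] = 27.937499
  V(2,1) = exp(-r*dt) * [p*12.843616 + (1-p)*0.000000] = 6.708680
  V(2,2) = exp(-r*dt) * [p*0.000000 + (1-p)*0.000000] = 0.000000
  V(1,0) = exp(-r*dt) * [p*27.937499 + (1-p)*6.708680] = 17.714742
  V(1,1) = exp(-r*dt) * [p*6.708680 + (1-p)*0.000000] = 3.504183
  V(0,0) = exp(-r*dt) * [p*17.714742 + (1-p)*3.504183] = 10.883769

Answer: Price = V(0,0) = 10.8838


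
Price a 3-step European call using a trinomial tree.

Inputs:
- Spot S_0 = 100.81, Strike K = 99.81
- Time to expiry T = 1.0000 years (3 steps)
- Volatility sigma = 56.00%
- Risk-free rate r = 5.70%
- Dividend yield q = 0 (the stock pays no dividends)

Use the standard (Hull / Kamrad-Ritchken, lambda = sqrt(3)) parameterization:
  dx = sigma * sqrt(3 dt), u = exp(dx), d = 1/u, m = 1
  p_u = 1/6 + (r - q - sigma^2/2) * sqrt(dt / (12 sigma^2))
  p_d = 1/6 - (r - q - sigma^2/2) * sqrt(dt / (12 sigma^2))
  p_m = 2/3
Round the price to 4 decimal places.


Answer: Price = V(0,0) = 22.8915

Derivation:
dt = T/N = 0.333333; dx = sigma*sqrt(3*dt) = 0.560000
u = exp(dx) = 1.750673; d = 1/u = 0.571209
p_u = 0.136964, p_m = 0.666667, p_d = 0.196369
Discount per step: exp(-r*dt) = 0.981179
Stock lattice S(k, j) with j the centered position index:
  k=0: S(0,+0) = 100.8100
  k=1: S(1,-1) = 57.5836; S(1,+0) = 100.8100; S(1,+1) = 176.4853
  k=2: S(2,-2) = 32.8923; S(2,-1) = 57.5836; S(2,+0) = 100.8100; S(2,+1) = 176.4853; S(2,+2) = 308.9680
  k=3: S(3,-3) = 18.7884; S(3,-2) = 32.8923; S(3,-1) = 57.5836; S(3,+0) = 100.8100; S(3,+1) = 176.4853; S(3,+2) = 308.9680; S(3,+3) = 540.9017
Terminal payoffs V(N, j) = max(S_T - K, 0):
  V(3,-3) = 0.000000; V(3,-2) = 0.000000; V(3,-1) = 0.000000; V(3,+0) = 1.000000; V(3,+1) = 76.675295; V(3,+2) = 209.157952; V(3,+3) = 441.091697
Backward induction: V(k, j) = exp(-r*dt) * [p_u * V(k+1, j+1) + p_m * V(k+1, j) + p_d * V(k+1, j-1)]
  V(2,-2) = exp(-r*dt) * [p_u*0.000000 + p_m*0.000000 + p_d*0.000000] = 0.000000
  V(2,-1) = exp(-r*dt) * [p_u*1.000000 + p_m*0.000000 + p_d*0.000000] = 0.134387
  V(2,+0) = exp(-r*dt) * [p_u*76.675295 + p_m*1.000000 + p_d*0.000000] = 10.958246
  V(2,+1) = exp(-r*dt) * [p_u*209.157952 + p_m*76.675295 + p_d*1.000000] = 78.455496
  V(2,+2) = exp(-r*dt) * [p_u*441.091697 + p_m*209.157952 + p_d*76.675295] = 210.864372
  V(1,-1) = exp(-r*dt) * [p_u*10.958246 + p_m*0.134387 + p_d*0.000000] = 1.560546
  V(1,+0) = exp(-r*dt) * [p_u*78.455496 + p_m*10.958246 + p_d*0.134387] = 17.737258
  V(1,+1) = exp(-r*dt) * [p_u*210.864372 + p_m*78.455496 + p_d*10.958246] = 81.767968
  V(0,+0) = exp(-r*dt) * [p_u*81.767968 + p_m*17.737258 + p_d*1.560546] = 22.891477


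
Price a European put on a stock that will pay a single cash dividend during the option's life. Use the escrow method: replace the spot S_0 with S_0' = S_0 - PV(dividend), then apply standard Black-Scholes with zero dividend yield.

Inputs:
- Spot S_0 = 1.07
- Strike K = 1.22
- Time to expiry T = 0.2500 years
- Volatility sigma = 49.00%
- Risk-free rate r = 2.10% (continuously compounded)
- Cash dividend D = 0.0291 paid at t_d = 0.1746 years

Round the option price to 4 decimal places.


Answer: Price = 0.2169

Derivation:
PV(D) = D * exp(-r * t_d) = 0.0291 * 0.99634011 = 0.02899350
S_0' = S_0 - PV(D) = 1.0700 - 0.02899350 = 1.04100650
d1 = (ln(S_0'/K) + (r + sigma^2/2)*T) / (sigma*sqrt(T)) = -0.50367479
d2 = d1 - sigma*sqrt(T) = -0.74867479
exp(-rT) = 0.99476376
N(-d1) = 0.69275504; N(-d2) = 0.77297338
P = K * exp(-rT) * N(-d2) - S_0' * N(-d1) = 1.2200 * 0.99476376 * 0.77297338 - 1.04100650 * 0.69275504 = 0.2169


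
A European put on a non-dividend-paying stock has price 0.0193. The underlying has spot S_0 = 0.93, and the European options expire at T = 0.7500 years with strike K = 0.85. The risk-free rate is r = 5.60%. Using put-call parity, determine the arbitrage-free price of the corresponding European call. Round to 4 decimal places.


Answer: Call price = 0.1343

Derivation:
Put-call parity: C - P = S_0 * exp(-qT) - K * exp(-rT).
S_0 * exp(-qT) = 0.9300 * 1.00000000 = 0.93000000
K * exp(-rT) = 0.8500 * 0.95886978 = 0.81503931
C = P + S*exp(-qT) - K*exp(-rT)
C = 0.0193 + 0.93000000 - 0.81503931 = 0.1343


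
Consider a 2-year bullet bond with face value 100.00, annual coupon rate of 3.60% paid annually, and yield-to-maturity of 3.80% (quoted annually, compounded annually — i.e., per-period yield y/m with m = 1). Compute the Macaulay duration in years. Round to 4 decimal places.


Coupon per period c = face * coupon_rate / m = 3.600000
Periods per year m = 1; per-period yield y/m = 0.038000
Number of cashflows N = 2
Cashflows (t years, CF_t, discount factor 1/(1+y/m)^(m*t), PV):
  t = 1.0000: CF_t = 3.600000, DF = 0.963391, PV = 3.468208
  t = 2.0000: CF_t = 103.600000, DF = 0.928122, PV = 96.153489
Price P = sum_t PV_t = 99.621697
Macaulay numerator sum_t t * PV_t:
  t * PV_t at t = 1.0000: 3.468208
  t * PV_t at t = 2.0000: 192.306978
Macaulay duration D = (sum_t t * PV_t) / P = 195.775186 / 99.621697 = 1.965186

Answer: Macaulay duration = 1.9652 years


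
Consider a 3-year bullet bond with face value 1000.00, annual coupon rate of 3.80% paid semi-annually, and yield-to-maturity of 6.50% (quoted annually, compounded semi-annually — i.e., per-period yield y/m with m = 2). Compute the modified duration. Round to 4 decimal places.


Coupon per period c = face * coupon_rate / m = 19.000000
Periods per year m = 2; per-period yield y/m = 0.032500
Number of cashflows N = 6
Cashflows (t years, CF_t, discount factor 1/(1+y/m)^(m*t), PV):
  t = 0.5000: CF_t = 19.000000, DF = 0.968523, PV = 18.401937
  t = 1.0000: CF_t = 19.000000, DF = 0.938037, PV = 17.822699
  t = 1.5000: CF_t = 19.000000, DF = 0.908510, PV = 17.261694
  t = 2.0000: CF_t = 19.000000, DF = 0.879913, PV = 16.718348
  t = 2.5000: CF_t = 19.000000, DF = 0.852216, PV = 16.192105
  t = 3.0000: CF_t = 1019.000000, DF = 0.825391, PV = 841.073253
Price P = sum_t PV_t = 927.470036
First compute Macaulay numerator sum_t t * PV_t:
  t * PV_t at t = 0.5000: 9.200969
  t * PV_t at t = 1.0000: 17.822699
  t * PV_t at t = 1.5000: 25.892541
  t * PV_t at t = 2.0000: 33.436696
  t * PV_t at t = 2.5000: 40.480261
  t * PV_t at t = 3.0000: 2523.219758
Macaulay duration D = 2650.052925 / 927.470036 = 2.857292
Modified duration = D / (1 + y/m) = 2.857292 / (1 + 0.032500) = 2.767353

Answer: Modified duration = 2.7674


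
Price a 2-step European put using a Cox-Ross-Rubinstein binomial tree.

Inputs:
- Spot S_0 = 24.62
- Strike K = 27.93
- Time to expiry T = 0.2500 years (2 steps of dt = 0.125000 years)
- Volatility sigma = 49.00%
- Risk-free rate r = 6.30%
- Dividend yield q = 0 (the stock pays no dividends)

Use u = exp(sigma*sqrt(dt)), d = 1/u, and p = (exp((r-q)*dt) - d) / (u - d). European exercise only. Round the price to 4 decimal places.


dt = T/N = 0.125000
u = exp(sigma*sqrt(dt)) = 1.189153; d = 1/u = 0.840935
p = (exp((r-q)*dt) - d) / (u - d) = 0.479502
Discount per step: exp(-r*dt) = 0.992156
Stock lattice S(k, i) with i counting down-moves:
  k=0: S(0,0) = 24.6200
  k=1: S(1,0) = 29.2769; S(1,1) = 20.7038
  k=2: S(2,0) = 34.8148; S(2,1) = 24.6200; S(2,2) = 17.4106
Terminal payoffs V(N, i) = max(K - S_T, 0):
  V(2,0) = 0.000000; V(2,1) = 3.310000; V(2,2) = 10.519442
Backward induction: V(k, i) = exp(-r*dt) * [p * V(k+1, i) + (1-p) * V(k+1, i+1)].
  V(1,0) = exp(-r*dt) * [p*0.000000 + (1-p)*3.310000] = 1.709334
  V(1,1) = exp(-r*dt) * [p*3.310000 + (1-p)*10.519442] = 7.007101
  V(0,0) = exp(-r*dt) * [p*1.709334 + (1-p)*7.007101] = 4.431772

Answer: Price = V(0,0) = 4.4318


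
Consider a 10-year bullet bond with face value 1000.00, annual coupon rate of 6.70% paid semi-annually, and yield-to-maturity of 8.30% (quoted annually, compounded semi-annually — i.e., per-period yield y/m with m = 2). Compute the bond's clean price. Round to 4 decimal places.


Coupon per period c = face * coupon_rate / m = 33.500000
Periods per year m = 2; per-period yield y/m = 0.041500
Number of cashflows N = 20
Cashflows (t years, CF_t, discount factor 1/(1+y/m)^(m*t), PV):
  t = 0.5000: CF_t = 33.500000, DF = 0.960154, PV = 32.165146
  t = 1.0000: CF_t = 33.500000, DF = 0.921895, PV = 30.883482
  t = 1.5000: CF_t = 33.500000, DF = 0.885161, PV = 29.652887
  t = 2.0000: CF_t = 33.500000, DF = 0.849890, PV = 28.471327
  t = 2.5000: CF_t = 33.500000, DF = 0.816025, PV = 27.336848
  t = 3.0000: CF_t = 33.500000, DF = 0.783510, PV = 26.247574
  t = 3.5000: CF_t = 33.500000, DF = 0.752290, PV = 25.201703
  t = 4.0000: CF_t = 33.500000, DF = 0.722314, PV = 24.197506
  t = 4.5000: CF_t = 33.500000, DF = 0.693532, PV = 23.233323
  t = 5.0000: CF_t = 33.500000, DF = 0.665897, PV = 22.307560
  t = 5.5000: CF_t = 33.500000, DF = 0.639364, PV = 21.418684
  t = 6.0000: CF_t = 33.500000, DF = 0.613887, PV = 20.565227
  t = 6.5000: CF_t = 33.500000, DF = 0.589426, PV = 19.745778
  t = 7.0000: CF_t = 33.500000, DF = 0.565940, PV = 18.958980
  t = 7.5000: CF_t = 33.500000, DF = 0.543389, PV = 18.203533
  t = 8.0000: CF_t = 33.500000, DF = 0.521737, PV = 17.478188
  t = 8.5000: CF_t = 33.500000, DF = 0.500948, PV = 16.781746
  t = 9.0000: CF_t = 33.500000, DF = 0.480987, PV = 16.113054
  t = 9.5000: CF_t = 33.500000, DF = 0.461821, PV = 15.471007
  t = 10.0000: CF_t = 1033.500000, DF = 0.443419, PV = 458.273765
Price P = sum_t PV_t = 892.707320

Answer: Price = 892.7073


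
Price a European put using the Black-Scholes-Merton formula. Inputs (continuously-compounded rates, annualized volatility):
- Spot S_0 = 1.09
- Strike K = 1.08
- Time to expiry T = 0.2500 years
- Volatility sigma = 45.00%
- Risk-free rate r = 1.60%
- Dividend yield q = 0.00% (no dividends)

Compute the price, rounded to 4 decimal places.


d1 = (ln(S/K) + (r - q + 0.5*sigma^2) * T) / (sigma * sqrt(T)) = 0.17124069
d2 = d1 - sigma * sqrt(T) = -0.05375931
exp(-rT) = 0.99600799; exp(-qT) = 1.00000000
P = K * exp(-rT) * N(-d2) - S_0 * exp(-qT) * N(-d1)
N(-d1) = 0.43201726; N(-d2) = 0.52143654
P = 1.0800 * 0.99600799 * 0.52143654 - 1.0900 * 1.00000000 * 0.43201726 = 0.0900

Answer: Price = 0.0900


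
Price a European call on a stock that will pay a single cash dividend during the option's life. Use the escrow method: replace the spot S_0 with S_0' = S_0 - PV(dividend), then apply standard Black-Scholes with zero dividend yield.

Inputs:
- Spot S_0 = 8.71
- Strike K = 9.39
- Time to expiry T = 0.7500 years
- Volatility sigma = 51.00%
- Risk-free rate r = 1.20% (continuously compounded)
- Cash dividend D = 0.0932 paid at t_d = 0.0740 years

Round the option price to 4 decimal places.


Answer: Price = 1.2451

Derivation:
PV(D) = D * exp(-r * t_d) = 0.0932 * 0.99911239 = 0.09311728
S_0' = S_0 - PV(D) = 8.7100 - 0.09311728 = 8.61688272
d1 = (ln(S_0'/K) + (r + sigma^2/2)*T) / (sigma*sqrt(T)) = 0.04667615
d2 = d1 - sigma*sqrt(T) = -0.39499681
exp(-rT) = 0.99104038
N(d1) = 0.51861433; N(d2) = 0.34642262
C = S_0' * N(d1) - K * exp(-rT) * N(d2) = 8.61688272 * 0.51861433 - 9.3900 * 0.99104038 * 0.34642262 = 1.2451


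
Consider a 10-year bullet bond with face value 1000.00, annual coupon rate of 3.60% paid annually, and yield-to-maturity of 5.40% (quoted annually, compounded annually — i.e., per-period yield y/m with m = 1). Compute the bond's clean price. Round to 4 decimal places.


Coupon per period c = face * coupon_rate / m = 36.000000
Periods per year m = 1; per-period yield y/m = 0.054000
Number of cashflows N = 10
Cashflows (t years, CF_t, discount factor 1/(1+y/m)^(m*t), PV):
  t = 1.0000: CF_t = 36.000000, DF = 0.948767, PV = 34.155598
  t = 2.0000: CF_t = 36.000000, DF = 0.900158, PV = 32.405690
  t = 3.0000: CF_t = 36.000000, DF = 0.854040, PV = 30.745437
  t = 4.0000: CF_t = 36.000000, DF = 0.810285, PV = 29.170244
  t = 5.0000: CF_t = 36.000000, DF = 0.768771, PV = 27.675753
  t = 6.0000: CF_t = 36.000000, DF = 0.729384, PV = 26.257830
  t = 7.0000: CF_t = 36.000000, DF = 0.692015, PV = 24.912552
  t = 8.0000: CF_t = 36.000000, DF = 0.656561, PV = 23.636198
  t = 9.0000: CF_t = 36.000000, DF = 0.622923, PV = 22.425235
  t = 10.0000: CF_t = 1036.000000, DF = 0.591009, PV = 612.285037
Price P = sum_t PV_t = 863.669574

Answer: Price = 863.6696


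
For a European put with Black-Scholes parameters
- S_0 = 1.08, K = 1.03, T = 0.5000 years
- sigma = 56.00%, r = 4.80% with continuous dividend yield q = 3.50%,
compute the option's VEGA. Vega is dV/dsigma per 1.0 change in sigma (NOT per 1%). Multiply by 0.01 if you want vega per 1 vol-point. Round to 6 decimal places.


Answer: Vega = 0.283125

Derivation:
d1 = 0.3341136082; d2 = -0.0618661893
phi(d1) = 0.3772849714; exp(-qT) = 0.9826522357; exp(-rT) = 0.9762857098
Vega = S * exp(-qT) * phi(d1) * sqrt(T) = 1.0800 * 0.9826522357 * 0.3772849714 * 0.7071067812 = 0.283125


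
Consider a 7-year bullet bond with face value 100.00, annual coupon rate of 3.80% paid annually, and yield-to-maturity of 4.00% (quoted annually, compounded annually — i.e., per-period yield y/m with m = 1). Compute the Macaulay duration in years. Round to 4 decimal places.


Coupon per period c = face * coupon_rate / m = 3.800000
Periods per year m = 1; per-period yield y/m = 0.040000
Number of cashflows N = 7
Cashflows (t years, CF_t, discount factor 1/(1+y/m)^(m*t), PV):
  t = 1.0000: CF_t = 3.800000, DF = 0.961538, PV = 3.653846
  t = 2.0000: CF_t = 3.800000, DF = 0.924556, PV = 3.513314
  t = 3.0000: CF_t = 3.800000, DF = 0.888996, PV = 3.378186
  t = 4.0000: CF_t = 3.800000, DF = 0.854804, PV = 3.248256
  t = 5.0000: CF_t = 3.800000, DF = 0.821927, PV = 3.123323
  t = 6.0000: CF_t = 3.800000, DF = 0.790315, PV = 3.003195
  t = 7.0000: CF_t = 103.800000, DF = 0.759918, PV = 78.879469
Price P = sum_t PV_t = 98.799589
Macaulay numerator sum_t t * PV_t:
  t * PV_t at t = 1.0000: 3.653846
  t * PV_t at t = 2.0000: 7.026627
  t * PV_t at t = 3.0000: 10.134558
  t * PV_t at t = 4.0000: 12.993024
  t * PV_t at t = 5.0000: 15.616615
  t * PV_t at t = 6.0000: 18.019171
  t * PV_t at t = 7.0000: 552.156283
Macaulay duration D = (sum_t t * PV_t) / P = 619.600125 / 98.799589 = 6.271282

Answer: Macaulay duration = 6.2713 years


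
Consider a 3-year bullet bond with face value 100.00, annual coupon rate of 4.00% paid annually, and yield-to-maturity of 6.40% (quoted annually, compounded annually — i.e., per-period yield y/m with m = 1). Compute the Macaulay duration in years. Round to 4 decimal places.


Answer: Macaulay duration = 2.8820 years

Derivation:
Coupon per period c = face * coupon_rate / m = 4.000000
Periods per year m = 1; per-period yield y/m = 0.064000
Number of cashflows N = 3
Cashflows (t years, CF_t, discount factor 1/(1+y/m)^(m*t), PV):
  t = 1.0000: CF_t = 4.000000, DF = 0.939850, PV = 3.759398
  t = 2.0000: CF_t = 4.000000, DF = 0.883317, PV = 3.533269
  t = 3.0000: CF_t = 104.000000, DF = 0.830185, PV = 86.339287
Price P = sum_t PV_t = 93.631954
Macaulay numerator sum_t t * PV_t:
  t * PV_t at t = 1.0000: 3.759398
  t * PV_t at t = 2.0000: 7.066539
  t * PV_t at t = 3.0000: 259.017860
Macaulay duration D = (sum_t t * PV_t) / P = 269.843797 / 93.631954 = 2.881963


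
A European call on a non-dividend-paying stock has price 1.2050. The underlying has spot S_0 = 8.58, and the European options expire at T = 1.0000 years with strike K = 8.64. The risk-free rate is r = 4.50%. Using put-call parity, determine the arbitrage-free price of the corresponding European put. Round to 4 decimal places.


Put-call parity: C - P = S_0 * exp(-qT) - K * exp(-rT).
S_0 * exp(-qT) = 8.5800 * 1.00000000 = 8.58000000
K * exp(-rT) = 8.6400 * 0.95599748 = 8.25981824
P = C - S*exp(-qT) + K*exp(-rT)
P = 1.2050 - 8.58000000 + 8.25981824 = 0.8848

Answer: Put price = 0.8848


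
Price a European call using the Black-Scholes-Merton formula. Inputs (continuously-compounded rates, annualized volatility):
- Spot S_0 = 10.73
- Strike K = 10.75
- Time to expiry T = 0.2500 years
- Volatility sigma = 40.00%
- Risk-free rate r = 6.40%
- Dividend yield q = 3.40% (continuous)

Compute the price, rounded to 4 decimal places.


Answer: Price = 0.8753

Derivation:
d1 = (ln(S/K) + (r - q + 0.5*sigma^2) * T) / (sigma * sqrt(T)) = 0.12818901
d2 = d1 - sigma * sqrt(T) = -0.07181099
exp(-rT) = 0.98412732; exp(-qT) = 0.99153602
C = S_0 * exp(-qT) * N(d1) - K * exp(-rT) * N(d2)
N(d1) = 0.55100030; N(d2) = 0.47137616
C = 10.7300 * 0.99153602 * 0.55100030 - 10.7500 * 0.98412732 * 0.47137616 = 0.8753


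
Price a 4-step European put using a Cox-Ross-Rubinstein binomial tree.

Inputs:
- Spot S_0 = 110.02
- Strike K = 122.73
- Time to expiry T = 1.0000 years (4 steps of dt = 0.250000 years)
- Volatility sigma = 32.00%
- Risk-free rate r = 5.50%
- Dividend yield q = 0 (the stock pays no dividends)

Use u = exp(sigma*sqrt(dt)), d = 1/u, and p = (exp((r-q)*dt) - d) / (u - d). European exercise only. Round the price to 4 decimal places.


Answer: Price = V(0,0) = 18.2514

Derivation:
dt = T/N = 0.250000
u = exp(sigma*sqrt(dt)) = 1.173511; d = 1/u = 0.852144
p = (exp((r-q)*dt) - d) / (u - d) = 0.503167
Discount per step: exp(-r*dt) = 0.986344
Stock lattice S(k, i) with i counting down-moves:
  k=0: S(0,0) = 110.0200
  k=1: S(1,0) = 129.1097; S(1,1) = 93.7529
  k=2: S(2,0) = 151.5116; S(2,1) = 110.0200; S(2,2) = 79.8909
  k=3: S(3,0) = 177.8005; S(3,1) = 129.1097; S(3,2) = 93.7529; S(3,3) = 68.0785
  k=4: S(4,0) = 208.6508; S(4,1) = 151.5116; S(4,2) = 110.0200; S(4,3) = 79.8909; S(4,4) = 58.0127
Terminal payoffs V(N, i) = max(K - S_T, 0):
  V(4,0) = 0.000000; V(4,1) = 0.000000; V(4,2) = 12.710000; V(4,3) = 42.839083; V(4,4) = 64.717288
Backward induction: V(k, i) = exp(-r*dt) * [p * V(k+1, i) + (1-p) * V(k+1, i+1)].
  V(3,0) = exp(-r*dt) * [p*0.000000 + (1-p)*0.000000] = 0.000000
  V(3,1) = exp(-r*dt) * [p*0.000000 + (1-p)*12.710000] = 6.228519
  V(3,2) = exp(-r*dt) * [p*12.710000 + (1-p)*42.839083] = 27.301152
  V(3,3) = exp(-r*dt) * [p*42.839083 + (1-p)*64.717288] = 52.975463
  V(2,0) = exp(-r*dt) * [p*0.000000 + (1-p)*6.228519] = 3.052278
  V(2,1) = exp(-r*dt) * [p*6.228519 + (1-p)*27.301152] = 16.470079
  V(2,2) = exp(-r*dt) * [p*27.301152 + (1-p)*52.975463] = 39.509993
  V(1,0) = exp(-r*dt) * [p*3.052278 + (1-p)*16.470079] = 9.585972
  V(1,1) = exp(-r*dt) * [p*16.470079 + (1-p)*39.509993] = 27.535845
  V(0,0) = exp(-r*dt) * [p*9.585972 + (1-p)*27.535845] = 18.251379


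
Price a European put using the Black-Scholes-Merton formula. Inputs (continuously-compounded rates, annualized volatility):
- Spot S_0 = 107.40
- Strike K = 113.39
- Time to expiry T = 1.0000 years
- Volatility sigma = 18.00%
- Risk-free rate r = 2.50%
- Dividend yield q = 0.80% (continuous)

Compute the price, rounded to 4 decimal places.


d1 = (ln(S/K) + (r - q + 0.5*sigma^2) * T) / (sigma * sqrt(T)) = -0.11707234
d2 = d1 - sigma * sqrt(T) = -0.29707234
exp(-rT) = 0.97530991; exp(-qT) = 0.99203191
P = K * exp(-rT) * N(-d2) - S_0 * exp(-qT) * N(-d1)
N(-d1) = 0.54659864; N(-d2) = 0.61679436
P = 113.3900 * 0.97530991 * 0.61679436 - 107.4000 * 0.99203191 * 0.54659864 = 9.9746

Answer: Price = 9.9746


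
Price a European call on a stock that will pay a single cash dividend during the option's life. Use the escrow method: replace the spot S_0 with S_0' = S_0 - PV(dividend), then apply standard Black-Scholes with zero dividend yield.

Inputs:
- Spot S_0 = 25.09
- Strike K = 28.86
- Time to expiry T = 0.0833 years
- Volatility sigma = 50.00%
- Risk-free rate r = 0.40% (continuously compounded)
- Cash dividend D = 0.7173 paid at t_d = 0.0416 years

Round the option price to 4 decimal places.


PV(D) = D * exp(-r * t_d) = 0.7173 * 0.99983361 = 0.71718065
S_0' = S_0 - PV(D) = 25.0900 - 0.71718065 = 24.37281935
d1 = (ln(S_0'/K) + (r + sigma^2/2)*T) / (sigma*sqrt(T)) = -1.09655417
d2 = d1 - sigma*sqrt(T) = -1.24086287
exp(-rT) = 0.99966686
N(d1) = 0.13641817; N(d2) = 0.10732821
C = S_0' * N(d1) - K * exp(-rT) * N(d2) = 24.37281935 * 0.13641817 - 28.8600 * 0.99966686 * 0.10732821 = 0.2284

Answer: Price = 0.2284


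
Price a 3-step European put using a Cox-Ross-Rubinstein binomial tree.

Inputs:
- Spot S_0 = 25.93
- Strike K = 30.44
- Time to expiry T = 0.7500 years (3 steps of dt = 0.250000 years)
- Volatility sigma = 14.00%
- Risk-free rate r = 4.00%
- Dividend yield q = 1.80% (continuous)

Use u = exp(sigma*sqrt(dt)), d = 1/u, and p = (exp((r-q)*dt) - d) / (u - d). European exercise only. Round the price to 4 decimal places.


Answer: Price = V(0,0) = 4.1718

Derivation:
dt = T/N = 0.250000
u = exp(sigma*sqrt(dt)) = 1.072508; d = 1/u = 0.932394
p = (exp((r-q)*dt) - d) / (u - d) = 0.521869
Discount per step: exp(-r*dt) = 0.990050
Stock lattice S(k, i) with i counting down-moves:
  k=0: S(0,0) = 25.9300
  k=1: S(1,0) = 27.8101; S(1,1) = 24.1770
  k=2: S(2,0) = 29.8266; S(2,1) = 25.9300; S(2,2) = 22.5425
  k=3: S(3,0) = 31.9893; S(3,1) = 27.8101; S(3,2) = 24.1770; S(3,3) = 21.0184
Terminal payoffs V(N, i) = max(K - S_T, 0):
  V(3,0) = 0.000000; V(3,1) = 2.629863; V(3,2) = 6.263028; V(3,3) = 9.421551
Backward induction: V(k, i) = exp(-r*dt) * [p * V(k+1, i) + (1-p) * V(k+1, i+1)].
  V(2,0) = exp(-r*dt) * [p*0.000000 + (1-p)*2.629863] = 1.244908
  V(2,1) = exp(-r*dt) * [p*2.629863 + (1-p)*6.263028] = 4.323540
  V(2,2) = exp(-r*dt) * [p*6.263028 + (1-p)*9.421551] = 7.695871
  V(1,0) = exp(-r*dt) * [p*1.244908 + (1-p)*4.323540] = 2.689864
  V(1,1) = exp(-r*dt) * [p*4.323540 + (1-p)*7.695871] = 5.876892
  V(0,0) = exp(-r*dt) * [p*2.689864 + (1-p)*5.876892] = 4.171754


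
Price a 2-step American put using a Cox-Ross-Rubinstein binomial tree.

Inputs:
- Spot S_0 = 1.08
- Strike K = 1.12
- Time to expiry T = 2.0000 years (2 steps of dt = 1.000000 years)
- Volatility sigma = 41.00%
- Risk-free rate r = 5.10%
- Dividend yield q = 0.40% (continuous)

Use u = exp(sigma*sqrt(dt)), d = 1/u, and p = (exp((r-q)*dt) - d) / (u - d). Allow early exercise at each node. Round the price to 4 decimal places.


dt = T/N = 1.000000
u = exp(sigma*sqrt(dt)) = 1.506818; d = 1/u = 0.663650
p = (exp((r-q)*dt) - d) / (u - d) = 0.455985
Discount per step: exp(-r*dt) = 0.950279
Stock lattice S(k, i) with i counting down-moves:
  k=0: S(0,0) = 1.0800
  k=1: S(1,0) = 1.6274; S(1,1) = 0.7167
  k=2: S(2,0) = 2.4521; S(2,1) = 1.0800; S(2,2) = 0.4757
Terminal payoffs V(N, i) = max(K - S_T, 0):
  V(2,0) = 0.000000; V(2,1) = 0.040000; V(2,2) = 0.644334
Backward induction: V(k, i) = exp(-r*dt) * [p * V(k+1, i) + (1-p) * V(k+1, i+1)]; then take max(V_cont, immediate exercise) for American.
  V(1,0) = exp(-r*dt) * [p*0.000000 + (1-p)*0.040000] = 0.020679; exercise = 0.000000; V(1,0) = max -> 0.020679
  V(1,1) = exp(-r*dt) * [p*0.040000 + (1-p)*0.644334] = 0.350431; exercise = 0.403258; V(1,1) = max -> 0.403258
  V(0,0) = exp(-r*dt) * [p*0.020679 + (1-p)*0.403258] = 0.217431; exercise = 0.040000; V(0,0) = max -> 0.217431

Answer: Price = V(0,0) = 0.2174


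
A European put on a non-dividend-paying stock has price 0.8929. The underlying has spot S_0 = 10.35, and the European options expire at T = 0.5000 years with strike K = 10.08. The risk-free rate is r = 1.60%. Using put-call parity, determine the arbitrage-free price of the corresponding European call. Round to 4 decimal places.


Answer: Call price = 1.2432

Derivation:
Put-call parity: C - P = S_0 * exp(-qT) - K * exp(-rT).
S_0 * exp(-qT) = 10.3500 * 1.00000000 = 10.35000000
K * exp(-rT) = 10.0800 * 0.99203191 = 9.99968170
C = P + S*exp(-qT) - K*exp(-rT)
C = 0.8929 + 10.35000000 - 9.99968170 = 1.2432


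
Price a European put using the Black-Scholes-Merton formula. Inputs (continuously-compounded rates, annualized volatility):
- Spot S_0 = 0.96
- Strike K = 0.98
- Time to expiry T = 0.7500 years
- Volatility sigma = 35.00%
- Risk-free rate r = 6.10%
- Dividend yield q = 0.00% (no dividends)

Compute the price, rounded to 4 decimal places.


d1 = (ln(S/K) + (r - q + 0.5*sigma^2) * T) / (sigma * sqrt(T)) = 0.23446430
d2 = d1 - sigma * sqrt(T) = -0.06864460
exp(-rT) = 0.95528075; exp(-qT) = 1.00000000
P = K * exp(-rT) * N(-d2) - S_0 * exp(-qT) * N(-d1)
N(-d1) = 0.40731227; N(-d2) = 0.52736374
P = 0.9800 * 0.95528075 * 0.52736374 - 0.9600 * 1.00000000 * 0.40731227 = 0.1027

Answer: Price = 0.1027


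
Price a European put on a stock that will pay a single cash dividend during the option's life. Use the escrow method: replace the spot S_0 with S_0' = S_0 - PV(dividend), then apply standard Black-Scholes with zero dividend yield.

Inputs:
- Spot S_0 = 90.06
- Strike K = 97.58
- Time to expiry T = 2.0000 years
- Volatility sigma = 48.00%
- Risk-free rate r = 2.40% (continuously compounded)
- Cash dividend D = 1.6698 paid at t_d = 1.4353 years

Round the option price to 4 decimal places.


PV(D) = D * exp(-r * t_d) = 1.6698 * 0.96613935 = 1.61325949
S_0' = S_0 - PV(D) = 90.0600 - 1.61325949 = 88.44674051
d1 = (ln(S_0'/K) + (r + sigma^2/2)*T) / (sigma*sqrt(T)) = 0.26535363
d2 = d1 - sigma*sqrt(T) = -0.41346888
exp(-rT) = 0.95313379
N(-d1) = 0.39536853; N(-d2) = 0.66036844
P = K * exp(-rT) * N(-d2) - S_0' * N(-d1) = 97.5800 * 0.95313379 * 0.66036844 - 88.44674051 * 0.39536853 = 26.4497

Answer: Price = 26.4497


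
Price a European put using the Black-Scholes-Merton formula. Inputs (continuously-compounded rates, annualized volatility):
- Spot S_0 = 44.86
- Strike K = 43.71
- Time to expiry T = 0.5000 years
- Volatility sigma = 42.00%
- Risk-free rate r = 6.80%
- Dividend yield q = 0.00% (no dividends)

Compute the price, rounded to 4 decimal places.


d1 = (ln(S/K) + (r - q + 0.5*sigma^2) * T) / (sigma * sqrt(T)) = 0.35042064
d2 = d1 - sigma * sqrt(T) = 0.05343579
exp(-rT) = 0.96657150; exp(-qT) = 1.00000000
P = K * exp(-rT) * N(-d2) - S_0 * exp(-qT) * N(-d1)
N(-d1) = 0.36301152; N(-d2) = 0.47869234
P = 43.7100 * 0.96657150 * 0.47869234 - 44.8600 * 1.00000000 * 0.36301152 = 3.9395

Answer: Price = 3.9395


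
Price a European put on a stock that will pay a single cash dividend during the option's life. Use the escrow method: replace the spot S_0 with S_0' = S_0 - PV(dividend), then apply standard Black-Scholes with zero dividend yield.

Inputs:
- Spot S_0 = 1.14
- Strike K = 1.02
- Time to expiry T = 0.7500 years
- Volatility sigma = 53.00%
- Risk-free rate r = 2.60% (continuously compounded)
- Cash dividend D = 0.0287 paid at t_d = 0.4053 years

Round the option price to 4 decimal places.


Answer: Price = 0.1410

Derivation:
PV(D) = D * exp(-r * t_d) = 0.0287 * 0.98951753 = 0.02839915
S_0' = S_0 - PV(D) = 1.1400 - 0.02839915 = 1.11160085
d1 = (ln(S_0'/K) + (r + sigma^2/2)*T) / (sigma*sqrt(T)) = 0.45934435
d2 = d1 - sigma*sqrt(T) = 0.00035088
exp(-rT) = 0.98068890
N(-d1) = 0.32299345; N(-d2) = 0.49986002
P = K * exp(-rT) * N(-d2) - S_0' * N(-d1) = 1.0200 * 0.98068890 * 0.49986002 - 1.11160085 * 0.32299345 = 0.1410


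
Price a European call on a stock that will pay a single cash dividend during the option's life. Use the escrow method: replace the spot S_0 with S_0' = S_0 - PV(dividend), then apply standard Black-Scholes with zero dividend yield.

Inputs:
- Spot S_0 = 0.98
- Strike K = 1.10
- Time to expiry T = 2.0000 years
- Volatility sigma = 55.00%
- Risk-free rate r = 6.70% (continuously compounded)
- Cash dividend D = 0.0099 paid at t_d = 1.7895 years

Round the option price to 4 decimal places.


PV(D) = D * exp(-r * t_d) = 0.0099 * 0.88701224 = 0.00878142
S_0' = S_0 - PV(D) = 0.9800 - 0.00878142 = 0.97121858
d1 = (ln(S_0'/K) + (r + sigma^2/2)*T) / (sigma*sqrt(T)) = 0.40110451
d2 = d1 - sigma*sqrt(T) = -0.37671295
exp(-rT) = 0.87459006
N(d1) = 0.65582841; N(d2) = 0.35319347
C = S_0' * N(d1) - K * exp(-rT) * N(d2) = 0.97121858 * 0.65582841 - 1.1000 * 0.87459006 * 0.35319347 = 0.2972

Answer: Price = 0.2972


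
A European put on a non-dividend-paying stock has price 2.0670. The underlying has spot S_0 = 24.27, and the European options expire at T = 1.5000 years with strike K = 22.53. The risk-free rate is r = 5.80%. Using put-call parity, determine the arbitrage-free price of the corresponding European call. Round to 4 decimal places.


Answer: Call price = 5.6843

Derivation:
Put-call parity: C - P = S_0 * exp(-qT) - K * exp(-rT).
S_0 * exp(-qT) = 24.2700 * 1.00000000 = 24.27000000
K * exp(-rT) = 22.5300 * 0.91667710 = 20.65273496
C = P + S*exp(-qT) - K*exp(-rT)
C = 2.0670 + 24.27000000 - 20.65273496 = 5.6843


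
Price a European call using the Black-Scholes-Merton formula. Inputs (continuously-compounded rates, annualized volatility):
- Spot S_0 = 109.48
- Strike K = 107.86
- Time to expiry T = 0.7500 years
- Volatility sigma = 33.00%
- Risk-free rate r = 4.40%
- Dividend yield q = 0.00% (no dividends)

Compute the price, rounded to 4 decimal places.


Answer: Price = 14.8786

Derivation:
d1 = (ln(S/K) + (r - q + 0.5*sigma^2) * T) / (sigma * sqrt(T)) = 0.31052800
d2 = d1 - sigma * sqrt(T) = 0.02473961
exp(-rT) = 0.96753856; exp(-qT) = 1.00000000
C = S_0 * exp(-qT) * N(d1) - K * exp(-rT) * N(d2)
N(d1) = 0.62192026; N(d2) = 0.50986867
C = 109.4800 * 1.00000000 * 0.62192026 - 107.8600 * 0.96753856 * 0.50986867 = 14.8786


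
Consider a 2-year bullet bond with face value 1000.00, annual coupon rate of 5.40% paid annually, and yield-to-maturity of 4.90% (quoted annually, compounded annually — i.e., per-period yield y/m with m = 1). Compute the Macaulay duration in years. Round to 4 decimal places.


Coupon per period c = face * coupon_rate / m = 54.000000
Periods per year m = 1; per-period yield y/m = 0.049000
Number of cashflows N = 2
Cashflows (t years, CF_t, discount factor 1/(1+y/m)^(m*t), PV):
  t = 1.0000: CF_t = 54.000000, DF = 0.953289, PV = 51.477598
  t = 2.0000: CF_t = 1054.000000, DF = 0.908760, PV = 957.832645
Price P = sum_t PV_t = 1009.310242
Macaulay numerator sum_t t * PV_t:
  t * PV_t at t = 1.0000: 51.477598
  t * PV_t at t = 2.0000: 1915.665289
Macaulay duration D = (sum_t t * PV_t) / P = 1967.142887 / 1009.310242 = 1.948997

Answer: Macaulay duration = 1.9490 years


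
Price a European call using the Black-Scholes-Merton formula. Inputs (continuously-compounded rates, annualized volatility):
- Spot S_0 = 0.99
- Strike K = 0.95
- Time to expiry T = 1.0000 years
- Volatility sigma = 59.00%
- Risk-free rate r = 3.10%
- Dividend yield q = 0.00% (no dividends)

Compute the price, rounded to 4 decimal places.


Answer: Price = 0.2578

Derivation:
d1 = (ln(S/K) + (r - q + 0.5*sigma^2) * T) / (sigma * sqrt(T)) = 0.41744569
d2 = d1 - sigma * sqrt(T) = -0.17255431
exp(-rT) = 0.96947557; exp(-qT) = 1.00000000
C = S_0 * exp(-qT) * N(d1) - K * exp(-rT) * N(d2)
N(d1) = 0.66182378; N(d2) = 0.43150089
C = 0.9900 * 1.00000000 * 0.66182378 - 0.9500 * 0.96947557 * 0.43150089 = 0.2578


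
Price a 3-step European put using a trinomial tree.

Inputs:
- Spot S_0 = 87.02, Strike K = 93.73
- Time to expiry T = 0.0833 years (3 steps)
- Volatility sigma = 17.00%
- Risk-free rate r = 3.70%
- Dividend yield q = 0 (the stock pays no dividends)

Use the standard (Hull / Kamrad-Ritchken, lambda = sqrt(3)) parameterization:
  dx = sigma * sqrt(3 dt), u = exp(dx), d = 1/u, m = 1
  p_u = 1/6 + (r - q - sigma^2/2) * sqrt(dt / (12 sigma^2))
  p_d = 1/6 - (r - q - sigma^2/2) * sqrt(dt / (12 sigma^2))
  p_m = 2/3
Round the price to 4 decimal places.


dt = T/N = 0.027767; dx = sigma*sqrt(3*dt) = 0.049065
u = exp(dx) = 1.050289; d = 1/u = 0.952119
p_u = 0.173047, p_m = 0.666667, p_d = 0.160286
Discount per step: exp(-r*dt) = 0.998973
Stock lattice S(k, j) with j the centered position index:
  k=0: S(0,+0) = 87.0200
  k=1: S(1,-1) = 82.8534; S(1,+0) = 87.0200; S(1,+1) = 91.3961
  k=2: S(2,-2) = 78.8863; S(2,-1) = 82.8534; S(2,+0) = 87.0200; S(2,+1) = 91.3961; S(2,+2) = 95.9923
  k=3: S(3,-3) = 75.1092; S(3,-2) = 78.8863; S(3,-1) = 82.8534; S(3,+0) = 87.0200; S(3,+1) = 91.3961; S(3,+2) = 95.9923; S(3,+3) = 100.8196
Terminal payoffs V(N, j) = max(K - S_T, 0):
  V(3,-3) = 18.620796; V(3,-2) = 14.843661; V(3,-1) = 10.876580; V(3,+0) = 6.710000; V(3,+1) = 2.333888; V(3,+2) = 0.000000; V(3,+3) = 0.000000
Backward induction: V(k, j) = exp(-r*dt) * [p_u * V(k+1, j+1) + p_m * V(k+1, j) + p_d * V(k+1, j-1)]
  V(2,-2) = exp(-r*dt) * [p_u*10.876580 + p_m*14.843661 + p_d*18.620796] = 14.747431
  V(2,-1) = exp(-r*dt) * [p_u*6.710000 + p_m*10.876580 + p_d*14.843661] = 10.780351
  V(2,+0) = exp(-r*dt) * [p_u*2.333888 + p_m*6.710000 + p_d*10.876580] = 6.613771
  V(2,+1) = exp(-r*dt) * [p_u*0.000000 + p_m*2.333888 + p_d*6.710000] = 2.628742
  V(2,+2) = exp(-r*dt) * [p_u*0.000000 + p_m*0.000000 + p_d*2.333888] = 0.373705
  V(1,-1) = exp(-r*dt) * [p_u*6.613771 + p_m*10.780351 + p_d*14.747431] = 10.684220
  V(1,+0) = exp(-r*dt) * [p_u*2.628742 + p_m*6.613771 + p_d*10.780351] = 6.585248
  V(1,+1) = exp(-r*dt) * [p_u*0.373705 + p_m*2.628742 + p_d*6.613771] = 2.874304
  V(0,+0) = exp(-r*dt) * [p_u*2.874304 + p_m*6.585248 + p_d*10.684220] = 6.593309

Answer: Price = V(0,0) = 6.5933
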